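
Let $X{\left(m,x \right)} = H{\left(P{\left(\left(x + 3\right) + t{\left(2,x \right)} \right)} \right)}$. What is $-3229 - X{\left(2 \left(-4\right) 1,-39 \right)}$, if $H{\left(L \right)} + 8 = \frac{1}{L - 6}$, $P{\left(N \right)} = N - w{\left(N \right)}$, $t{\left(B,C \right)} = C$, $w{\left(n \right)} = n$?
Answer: $- \frac{19325}{6} \approx -3220.8$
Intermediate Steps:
$P{\left(N \right)} = 0$ ($P{\left(N \right)} = N - N = 0$)
$H{\left(L \right)} = -8 + \frac{1}{-6 + L}$ ($H{\left(L \right)} = -8 + \frac{1}{L - 6} = -8 + \frac{1}{-6 + L}$)
$X{\left(m,x \right)} = - \frac{49}{6}$ ($X{\left(m,x \right)} = \frac{49 - 0}{-6 + 0} = \frac{49 + 0}{-6} = \left(- \frac{1}{6}\right) 49 = - \frac{49}{6}$)
$-3229 - X{\left(2 \left(-4\right) 1,-39 \right)} = -3229 - - \frac{49}{6} = -3229 + \frac{49}{6} = - \frac{19325}{6}$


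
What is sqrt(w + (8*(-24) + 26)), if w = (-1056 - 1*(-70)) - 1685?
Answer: I*sqrt(2837) ≈ 53.263*I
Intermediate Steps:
w = -2671 (w = (-1056 + 70) - 1685 = -986 - 1685 = -2671)
sqrt(w + (8*(-24) + 26)) = sqrt(-2671 + (8*(-24) + 26)) = sqrt(-2671 + (-192 + 26)) = sqrt(-2671 - 166) = sqrt(-2837) = I*sqrt(2837)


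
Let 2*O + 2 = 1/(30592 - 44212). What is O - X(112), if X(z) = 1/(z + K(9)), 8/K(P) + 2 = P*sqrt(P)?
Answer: -803893/796770 ≈ -1.0089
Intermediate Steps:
K(P) = 8/(-2 + P**(3/2)) (K(P) = 8/(-2 + P*sqrt(P)) = 8/(-2 + P**(3/2)))
O = -27241/27240 (O = -1 + 1/(2*(30592 - 44212)) = -1 + (1/2)/(-13620) = -1 + (1/2)*(-1/13620) = -1 - 1/27240 = -27241/27240 ≈ -1.0000)
X(z) = 1/(8/25 + z) (X(z) = 1/(z + 8/(-2 + 9**(3/2))) = 1/(z + 8/(-2 + 27)) = 1/(z + 8/25) = 1/(8/25 + z))
O - X(112) = -27241/27240 - 25/(8 + 25*112) = -27241/27240 - 25/(8 + 2800) = -27241/27240 - 25/2808 = -803893/796770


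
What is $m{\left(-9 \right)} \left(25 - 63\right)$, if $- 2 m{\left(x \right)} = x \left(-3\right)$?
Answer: $513$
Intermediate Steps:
$m{\left(x \right)} = \frac{3 x}{2}$ ($m{\left(x \right)} = - \frac{x \left(-3\right)}{2} = - \frac{\left(-3\right) x}{2} = \frac{3 x}{2}$)
$m{\left(-9 \right)} \left(25 - 63\right) = \frac{3}{2} \left(-9\right) \left(25 - 63\right) = - \frac{27 \left(25 - 63\right)}{2} = \left(- \frac{27}{2}\right) \left(-38\right) = 513$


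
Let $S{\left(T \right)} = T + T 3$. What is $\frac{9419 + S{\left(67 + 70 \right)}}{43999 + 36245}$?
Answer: $\frac{9967}{80244} \approx 0.12421$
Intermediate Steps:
$S{\left(T \right)} = 4 T$ ($S{\left(T \right)} = T + 3 T = 4 T$)
$\frac{9419 + S{\left(67 + 70 \right)}}{43999 + 36245} = \frac{9419 + 4 \left(67 + 70\right)}{43999 + 36245} = \frac{9419 + 4 \cdot 137}{80244} = \left(9419 + 548\right) \frac{1}{80244} = 9967 \cdot \frac{1}{80244} = \frac{9967}{80244}$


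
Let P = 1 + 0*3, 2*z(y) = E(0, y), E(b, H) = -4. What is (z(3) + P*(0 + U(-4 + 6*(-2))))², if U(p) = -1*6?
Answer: 64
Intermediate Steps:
z(y) = -2 (z(y) = (½)*(-4) = -2)
P = 1 (P = 1 + 0 = 1)
U(p) = -6
(z(3) + P*(0 + U(-4 + 6*(-2))))² = (-2 + 1*(0 - 6))² = (-2 + 1*(-6))² = (-2 - 6)² = (-8)² = 64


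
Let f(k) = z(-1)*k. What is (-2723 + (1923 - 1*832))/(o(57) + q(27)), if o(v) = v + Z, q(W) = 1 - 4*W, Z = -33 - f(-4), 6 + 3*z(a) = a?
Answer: 4896/277 ≈ 17.675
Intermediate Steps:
z(a) = -2 + a/3
f(k) = -7*k/3 (f(k) = (-2 + (⅓)*(-1))*k = (-2 - ⅓)*k = -7*k/3)
Z = -127/3 (Z = -33 - (-7)*(-4)/3 = -33 - 1*28/3 = -33 - 28/3 = -127/3 ≈ -42.333)
o(v) = -127/3 + v (o(v) = v - 127/3 = -127/3 + v)
(-2723 + (1923 - 1*832))/(o(57) + q(27)) = (-2723 + (1923 - 1*832))/((-127/3 + 57) + (1 - 4*27)) = (-2723 + (1923 - 832))/(44/3 + (1 - 108)) = (-2723 + 1091)/(44/3 - 107) = -1632/(-277/3) = -1632*(-3/277) = 4896/277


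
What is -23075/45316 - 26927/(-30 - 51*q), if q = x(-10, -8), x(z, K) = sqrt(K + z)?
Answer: 5917604185/360398148 - 457759*I*sqrt(2)/5302 ≈ 16.42 - 122.1*I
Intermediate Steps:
q = 3*I*sqrt(2) (q = sqrt(-8 - 10) = sqrt(-18) = 3*I*sqrt(2) ≈ 4.2426*I)
-23075/45316 - 26927/(-30 - 51*q) = -23075/45316 - 26927/(-30 - 153*I*sqrt(2))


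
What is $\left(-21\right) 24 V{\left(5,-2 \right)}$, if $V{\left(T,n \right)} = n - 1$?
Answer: $1512$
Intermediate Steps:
$V{\left(T,n \right)} = -1 + n$
$\left(-21\right) 24 V{\left(5,-2 \right)} = \left(-21\right) 24 \left(-1 - 2\right) = \left(-504\right) \left(-3\right) = 1512$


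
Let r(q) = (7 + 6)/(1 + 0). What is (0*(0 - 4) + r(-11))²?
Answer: 169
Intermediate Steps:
r(q) = 13 (r(q) = 13/1 = 13*1 = 13)
(0*(0 - 4) + r(-11))² = (0*(0 - 4) + 13)² = (0*(-4) + 13)² = (0 + 13)² = 13² = 169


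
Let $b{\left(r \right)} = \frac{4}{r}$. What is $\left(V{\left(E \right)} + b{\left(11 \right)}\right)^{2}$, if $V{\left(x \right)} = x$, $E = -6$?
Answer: $\frac{3844}{121} \approx 31.769$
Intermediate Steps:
$\left(V{\left(E \right)} + b{\left(11 \right)}\right)^{2} = \left(-6 + \frac{4}{11}\right)^{2} = \left(- \frac{62}{11}\right)^{2} = \frac{3844}{121}$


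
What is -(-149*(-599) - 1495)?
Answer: -87756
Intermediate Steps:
-(-149*(-599) - 1495) = -(89251 - 1495) = -1*87756 = -87756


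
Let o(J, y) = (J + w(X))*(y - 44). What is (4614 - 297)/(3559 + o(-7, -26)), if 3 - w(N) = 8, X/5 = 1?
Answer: 4317/4399 ≈ 0.98136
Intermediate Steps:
X = 5 (X = 5*1 = 5)
w(N) = -5 (w(N) = 3 - 1*8 = 3 - 8 = -5)
o(J, y) = (-44 + y)*(-5 + J) (o(J, y) = (J - 5)*(y - 44) = (-5 + J)*(-44 + y) = (-44 + y)*(-5 + J))
(4614 - 297)/(3559 + o(-7, -26)) = (4614 - 297)/(3559 + (220 - 44*(-7) - 5*(-26) - 7*(-26))) = 4317/(3559 + (220 + 308 + 130 + 182)) = 4317/(3559 + 840) = 4317/4399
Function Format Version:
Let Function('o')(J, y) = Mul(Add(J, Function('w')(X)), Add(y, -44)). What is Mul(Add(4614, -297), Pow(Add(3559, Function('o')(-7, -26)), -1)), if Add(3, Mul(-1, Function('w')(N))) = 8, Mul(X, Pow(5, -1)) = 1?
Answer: Rational(4317, 4399) ≈ 0.98136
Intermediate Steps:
X = 5 (X = Mul(5, 1) = 5)
Function('w')(N) = -5 (Function('w')(N) = Add(3, Mul(-1, 8)) = Add(3, -8) = -5)
Function('o')(J, y) = Mul(Add(-44, y), Add(-5, J)) (Function('o')(J, y) = Mul(Add(J, -5), Add(y, -44)) = Mul(Add(-5, J), Add(-44, y)) = Mul(Add(-44, y), Add(-5, J)))
Mul(Add(4614, -297), Pow(Add(3559, Function('o')(-7, -26)), -1)) = Mul(Add(4614, -297), Pow(Add(3559, Add(220, Mul(-44, -7), Mul(-5, -26), Mul(-7, -26))), -1)) = Mul(4317, Pow(Add(3559, Add(220, 308, 130, 182)), -1)) = Mul(4317, Pow(Add(3559, 840), -1)) = Mul(4317, Pow(4399, -1)) = Mul(4317, Rational(1, 4399)) = Rational(4317, 4399)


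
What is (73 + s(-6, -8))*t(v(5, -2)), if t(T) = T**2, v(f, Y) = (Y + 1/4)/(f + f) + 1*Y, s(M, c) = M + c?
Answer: 446571/1600 ≈ 279.11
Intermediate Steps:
v(f, Y) = Y + (1/4 + Y)/(2*f) (v(f, Y) = (Y + 1/4)/((2*f)) + Y = (1/4 + Y)*(1/(2*f)) + Y = (1/4 + Y)/(2*f) + Y = Y + (1/4 + Y)/(2*f))
(73 + s(-6, -8))*t(v(5, -2)) = (73 + (-6 - 8))*((1/8 + (1/2)*(-2) - 2*5)/5)**2 = (73 - 14)*((1/8 - 1 - 10)/5)**2 = 59*((1/5)*(-87/8))**2 = 59*(-87/40)**2 = 59*(7569/1600) = 446571/1600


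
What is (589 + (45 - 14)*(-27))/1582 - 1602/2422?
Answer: -15995/19549 ≈ -0.81820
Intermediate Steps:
(589 + (45 - 14)*(-27))/1582 - 1602/2422 = (589 + 31*(-27))*(1/1582) - 1602*1/2422 = (589 - 837)*(1/1582) - 801/1211 = -248*1/1582 - 801/1211 = -124/791 - 801/1211 = -15995/19549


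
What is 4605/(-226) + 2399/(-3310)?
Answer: -3946181/187015 ≈ -21.101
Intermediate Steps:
4605/(-226) + 2399/(-3310) = 4605*(-1/226) + 2399*(-1/3310) = -4605/226 - 2399/3310 = -3946181/187015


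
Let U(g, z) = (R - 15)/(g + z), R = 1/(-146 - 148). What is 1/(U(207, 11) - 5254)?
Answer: -64092/336743779 ≈ -0.00019033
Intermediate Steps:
R = -1/294 (R = 1/(-294) = -1/294 ≈ -0.0034014)
U(g, z) = -4411/(294*(g + z)) (U(g, z) = (-1/294 - 15)/(g + z) = -4411/(294*(g + z)))
1/(U(207, 11) - 5254) = 1/(-4411/(294*207 + 294*11) - 5254) = 1/(-4411/(60858 + 3234) - 5254) = 1/(-4411/64092 - 5254) = 1/(-336743779/64092) = -64092/336743779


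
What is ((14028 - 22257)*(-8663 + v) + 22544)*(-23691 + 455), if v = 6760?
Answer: -364394643116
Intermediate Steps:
((14028 - 22257)*(-8663 + v) + 22544)*(-23691 + 455) = ((14028 - 22257)*(-8663 + 6760) + 22544)*(-23691 + 455) = (-8229*(-1903) + 22544)*(-23236) = (15659787 + 22544)*(-23236) = 15682331*(-23236) = -364394643116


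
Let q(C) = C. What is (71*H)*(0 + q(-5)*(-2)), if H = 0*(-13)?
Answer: 0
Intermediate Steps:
H = 0
(71*H)*(0 + q(-5)*(-2)) = (71*0)*(0 - 5*(-2)) = 0*(0 + 10) = 0*10 = 0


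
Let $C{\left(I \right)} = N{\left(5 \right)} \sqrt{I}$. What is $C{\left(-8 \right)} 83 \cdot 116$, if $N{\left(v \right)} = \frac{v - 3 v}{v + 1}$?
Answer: $- \frac{96280 i \sqrt{2}}{3} \approx - 45387.0 i$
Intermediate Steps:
$N{\left(v \right)} = - \frac{2 v}{1 + v}$ ($N{\left(v \right)} = \frac{\left(-2\right) v}{1 + v} = - \frac{2 v}{1 + v}$)
$C{\left(I \right)} = - \frac{5 \sqrt{I}}{3}$ ($C{\left(I \right)} = \left(-2\right) 5 \frac{1}{1 + 5} \sqrt{I} = \left(-2\right) 5 \cdot \frac{1}{6} \sqrt{I} = - \frac{5 \sqrt{I}}{3}$)
$C{\left(-8 \right)} 83 \cdot 116 = - \frac{5 \sqrt{-8}}{3} \cdot 83 \cdot 116 = - \frac{5 \cdot 2 i \sqrt{2}}{3} \cdot 83 \cdot 116 = - \frac{10 i \sqrt{2}}{3} \cdot 83 \cdot 116 = - \frac{830 i \sqrt{2}}{3} \cdot 116 = - \frac{96280 i \sqrt{2}}{3}$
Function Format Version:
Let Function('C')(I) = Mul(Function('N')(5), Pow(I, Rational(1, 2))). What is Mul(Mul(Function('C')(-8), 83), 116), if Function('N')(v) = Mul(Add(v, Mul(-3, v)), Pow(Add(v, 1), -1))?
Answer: Mul(Rational(-96280, 3), I, Pow(2, Rational(1, 2))) ≈ Mul(-45387., I)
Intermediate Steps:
Function('N')(v) = Mul(-2, v, Pow(Add(1, v), -1)) (Function('N')(v) = Mul(Mul(-2, v), Pow(Add(1, v), -1)) = Mul(-2, v, Pow(Add(1, v), -1)))
Function('C')(I) = Mul(Rational(-5, 3), Pow(I, Rational(1, 2))) (Function('C')(I) = Mul(Mul(-2, 5, Pow(Add(1, 5), -1)), Pow(I, Rational(1, 2))) = Mul(Mul(-2, 5, Pow(6, -1)), Pow(I, Rational(1, 2))) = Mul(Mul(-2, 5, Rational(1, 6)), Pow(I, Rational(1, 2))) = Mul(Rational(-5, 3), Pow(I, Rational(1, 2))))
Mul(Mul(Function('C')(-8), 83), 116) = Mul(Mul(Mul(Rational(-5, 3), Pow(-8, Rational(1, 2))), 83), 116) = Mul(Mul(Mul(Rational(-5, 3), Mul(2, I, Pow(2, Rational(1, 2)))), 83), 116) = Mul(Mul(Mul(Rational(-10, 3), I, Pow(2, Rational(1, 2))), 83), 116) = Mul(Mul(Rational(-830, 3), I, Pow(2, Rational(1, 2))), 116) = Mul(Rational(-96280, 3), I, Pow(2, Rational(1, 2)))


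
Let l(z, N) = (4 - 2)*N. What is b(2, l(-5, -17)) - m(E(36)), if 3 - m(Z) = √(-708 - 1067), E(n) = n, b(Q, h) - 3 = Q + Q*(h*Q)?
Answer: -134 + 5*I*√71 ≈ -134.0 + 42.131*I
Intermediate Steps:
l(z, N) = 2*N
b(Q, h) = 3 + Q + h*Q² (b(Q, h) = 3 + (Q + Q*(h*Q)) = 3 + (Q + Q*(Q*h)) = 3 + (Q + h*Q²) = 3 + Q + h*Q²)
m(Z) = 3 - 5*I*√71 (m(Z) = 3 - √(-708 - 1067) = 3 - √(-1775) = 3 - 5*I*√71)
b(2, l(-5, -17)) - m(E(36)) = (3 + 2 + (2*(-17))*2²) - (3 - 5*I*√71) = (3 + 2 - 34*4) + (-3 + 5*I*√71) = (3 + 2 - 136) + (-3 + 5*I*√71) = -131 + (-3 + 5*I*√71) = -134 + 5*I*√71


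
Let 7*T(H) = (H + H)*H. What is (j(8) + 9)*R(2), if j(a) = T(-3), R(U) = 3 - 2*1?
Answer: 81/7 ≈ 11.571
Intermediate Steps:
R(U) = 1 (R(U) = 3 - 2 = 1)
T(H) = 2*H**2/7 (T(H) = ((H + H)*H)/7 = ((2*H)*H)/7 = (2*H**2)/7 = 2*H**2/7)
j(a) = 18/7 (j(a) = (2/7)*(-3)**2 = (2/7)*9 = 18/7)
(j(8) + 9)*R(2) = (18/7 + 9)*1 = (81/7)*1 = 81/7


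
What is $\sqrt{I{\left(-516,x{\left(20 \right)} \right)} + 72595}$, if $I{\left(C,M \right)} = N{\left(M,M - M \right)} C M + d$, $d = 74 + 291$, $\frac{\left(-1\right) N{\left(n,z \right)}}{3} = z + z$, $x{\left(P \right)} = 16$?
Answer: $16 \sqrt{285} \approx 270.11$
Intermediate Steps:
$N{\left(n,z \right)} = - 6 z$ ($N{\left(n,z \right)} = - 3 \left(z + z\right) = - 3 \cdot 2 z = - 6 z$)
$d = 365$
$I{\left(C,M \right)} = 365$ ($I{\left(C,M \right)} = - 6 \left(M - M\right) C M + 365 = \left(-6\right) 0 C M + 365 = 0 C M + 365 = 0 M + 365 = 0 + 365 = 365$)
$\sqrt{I{\left(-516,x{\left(20 \right)} \right)} + 72595} = \sqrt{365 + 72595} = \sqrt{72960} = 16 \sqrt{285}$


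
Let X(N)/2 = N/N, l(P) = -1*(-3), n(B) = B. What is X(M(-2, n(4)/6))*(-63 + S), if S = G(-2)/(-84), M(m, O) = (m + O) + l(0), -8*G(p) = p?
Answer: -21169/168 ≈ -126.01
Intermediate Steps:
G(p) = -p/8
l(P) = 3
M(m, O) = 3 + O + m (M(m, O) = (m + O) + 3 = (O + m) + 3 = 3 + O + m)
S = -1/336 (S = -1/8*(-2)/(-84) = (1/4)*(-1/84) = -1/336 ≈ -0.0029762)
X(N) = 2 (X(N) = 2*(N/N) = 2*1 = 2)
X(M(-2, n(4)/6))*(-63 + S) = 2*(-63 - 1/336) = 2*(-21169/336) = -21169/168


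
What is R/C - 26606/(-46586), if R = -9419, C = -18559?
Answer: 466287144/432294787 ≈ 1.0786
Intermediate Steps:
R/C - 26606/(-46586) = -9419/(-18559) - 26606/(-46586) = -9419*(-1/18559) - 26606*(-1/46586) = 9419/18559 + 13303/23293 = 466287144/432294787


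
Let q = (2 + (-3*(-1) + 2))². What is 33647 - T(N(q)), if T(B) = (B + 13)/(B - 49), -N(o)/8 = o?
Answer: 14837948/441 ≈ 33646.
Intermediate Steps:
q = 49 (q = (2 + (3 + 2))² = (2 + 5)² = 7² = 49)
N(o) = -8*o
T(B) = (13 + B)/(-49 + B)
33647 - T(N(q)) = 33647 - (13 - 8*49)/(-49 - 8*49) = 33647 - (13 - 392)/(-49 - 392) = 33647 - (-379)/(-441) = 33647 - (-1)*(-379)/441 = 33647 - 1*379/441 = 33647 - 379/441 = 14837948/441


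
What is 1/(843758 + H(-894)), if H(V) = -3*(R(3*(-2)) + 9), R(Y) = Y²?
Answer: 1/843623 ≈ 1.1854e-6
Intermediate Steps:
H(V) = -135 (H(V) = -3*((3*(-2))² + 9) = -3*((-6)² + 9) = -3*(36 + 9) = -3*45 = -135)
1/(843758 + H(-894)) = 1/(843758 - 135) = 1/843623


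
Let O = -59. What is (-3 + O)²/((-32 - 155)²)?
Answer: 3844/34969 ≈ 0.10993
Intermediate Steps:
(-3 + O)²/((-32 - 155)²) = (-3 - 59)²/((-32 - 155)²) = (-62)²/((-187)²) = 3844/34969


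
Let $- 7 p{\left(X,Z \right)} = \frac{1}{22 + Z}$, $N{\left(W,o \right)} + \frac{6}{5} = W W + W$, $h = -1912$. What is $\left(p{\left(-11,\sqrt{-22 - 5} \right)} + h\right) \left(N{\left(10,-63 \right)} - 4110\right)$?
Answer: $\frac{19546565068}{2555} - \frac{8574 i \sqrt{3}}{2555} \approx 7.6503 \cdot 10^{6} - 5.8124 i$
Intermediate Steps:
$N{\left(W,o \right)} = - \frac{6}{5} + W + W^{2}$ ($N{\left(W,o \right)} = - \frac{6}{5} + \left(W W + W\right) = - \frac{6}{5} + \left(W^{2} + W\right) = - \frac{6}{5} + \left(W + W^{2}\right) = - \frac{6}{5} + W + W^{2}$)
$p{\left(X,Z \right)} = - \frac{1}{7 \left(22 + Z\right)}$
$\left(p{\left(-11,\sqrt{-22 - 5} \right)} + h\right) \left(N{\left(10,-63 \right)} - 4110\right) = \left(- \frac{1}{154 + 7 \sqrt{-22 - 5}} - 1912\right) \left(\left(- \frac{6}{5} + 10 + 10^{2}\right) - 4110\right) = \left(- \frac{1}{154 + 7 \sqrt{-27}} - 1912\right) \left(\left(- \frac{6}{5} + 10 + 100\right) - 4110\right) = \left(- \frac{1}{154 + 7 \cdot 3 i \sqrt{3}} - 1912\right) \left(\frac{544}{5} - 4110\right) = \left(- \frac{1}{154 + 21 i \sqrt{3}} - 1912\right) \left(- \frac{20006}{5}\right) = \left(-1912 - \frac{1}{154 + 21 i \sqrt{3}}\right) \left(- \frac{20006}{5}\right) = \frac{38251472}{5} + \frac{20006}{5 \left(154 + 21 i \sqrt{3}\right)}$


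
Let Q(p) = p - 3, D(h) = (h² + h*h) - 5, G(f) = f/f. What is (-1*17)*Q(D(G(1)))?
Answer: 102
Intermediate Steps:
G(f) = 1
D(h) = -5 + 2*h² (D(h) = (h² + h²) - 5 = 2*h² - 5 = -5 + 2*h²)
Q(p) = -3 + p
(-1*17)*Q(D(G(1))) = (-1*17)*(-3 + (-5 + 2*1²)) = -17*(-3 + (-5 + 2*1)) = -17*(-3 + (-5 + 2)) = -17*(-3 - 3) = -17*(-6) = 102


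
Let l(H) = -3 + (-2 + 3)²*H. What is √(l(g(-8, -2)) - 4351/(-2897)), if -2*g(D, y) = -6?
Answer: √12604847/2897 ≈ 1.2255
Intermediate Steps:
g(D, y) = 3 (g(D, y) = -½*(-6) = 3)
l(H) = -3 + H (l(H) = -3 + 1²*H = -3 + 1*H = -3 + H)
√(l(g(-8, -2)) - 4351/(-2897)) = √((-3 + 3) - 4351/(-2897)) = √(0 - 4351*(-1/2897)) = √(0 + 4351/2897) = √(4351/2897) = √12604847/2897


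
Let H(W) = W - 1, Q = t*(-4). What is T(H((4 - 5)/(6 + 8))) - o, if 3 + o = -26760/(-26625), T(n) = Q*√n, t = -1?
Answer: 3541/1775 + 2*I*√210/7 ≈ 1.9949 + 4.1404*I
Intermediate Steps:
Q = 4 (Q = -1*(-4) = 4)
H(W) = -1 + W
T(n) = 4*√n
o = -3541/1775 (o = -3 - 26760/(-26625) = -3 - 26760*(-1/26625) = -3 + 1784/1775 = -3541/1775 ≈ -1.9949)
T(H((4 - 5)/(6 + 8))) - o = 4*√(-1 + (4 - 5)/(6 + 8)) - 1*(-3541/1775) = 4*√(-1 - 1/14) + 3541/1775 = 4*√(-15/14) + 3541/1775 = 4*(I*√210/14) + 3541/1775 = 2*I*√210/7 + 3541/1775 = 3541/1775 + 2*I*√210/7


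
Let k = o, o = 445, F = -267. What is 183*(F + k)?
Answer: 32574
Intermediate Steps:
k = 445
183*(F + k) = 183*(-267 + 445) = 183*178 = 32574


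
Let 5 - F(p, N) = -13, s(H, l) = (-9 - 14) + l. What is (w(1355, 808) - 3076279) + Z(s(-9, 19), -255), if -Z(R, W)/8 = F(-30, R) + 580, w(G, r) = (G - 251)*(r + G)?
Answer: -693111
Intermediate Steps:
s(H, l) = -23 + l
F(p, N) = 18 (F(p, N) = 5 - 1*(-13) = 5 + 13 = 18)
w(G, r) = (-251 + G)*(G + r)
Z(R, W) = -4784 (Z(R, W) = -8*(18 + 580) = -8*598 = -4784)
(w(1355, 808) - 3076279) + Z(s(-9, 19), -255) = ((1355² - 251*1355 - 251*808 + 1355*808) - 3076279) - 4784 = ((1836025 - 340105 - 202808 + 1094840) - 3076279) - 4784 = (2387952 - 3076279) - 4784 = -688327 - 4784 = -693111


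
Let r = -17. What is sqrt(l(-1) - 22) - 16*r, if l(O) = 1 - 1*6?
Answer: 272 + 3*I*sqrt(3) ≈ 272.0 + 5.1962*I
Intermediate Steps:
l(O) = -5 (l(O) = 1 - 6 = -5)
sqrt(l(-1) - 22) - 16*r = sqrt(-5 - 22) - 16*(-17) = sqrt(-27) + 272 = 3*I*sqrt(3) + 272 = 272 + 3*I*sqrt(3)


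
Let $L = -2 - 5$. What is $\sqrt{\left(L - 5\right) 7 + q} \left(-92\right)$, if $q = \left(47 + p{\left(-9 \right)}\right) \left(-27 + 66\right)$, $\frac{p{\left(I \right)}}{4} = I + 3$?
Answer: $- 92 \sqrt{813} \approx -2623.2$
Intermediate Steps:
$L = -7$
$p{\left(I \right)} = 12 + 4 I$ ($p{\left(I \right)} = 4 \left(I + 3\right) = 4 \left(3 + I\right) = 12 + 4 I$)
$q = 897$ ($q = \left(47 + \left(12 + 4 \left(-9\right)\right)\right) \left(-27 + 66\right) = \left(47 + \left(12 - 36\right)\right) 39 = \left(47 - 24\right) 39 = 23 \cdot 39 = 897$)
$\sqrt{\left(L - 5\right) 7 + q} \left(-92\right) = \sqrt{\left(-7 - 5\right) 7 + 897} \left(-92\right) = \sqrt{\left(-12\right) 7 + 897} \left(-92\right) = \sqrt{-84 + 897} \left(-92\right) = \sqrt{813} \left(-92\right) = - 92 \sqrt{813}$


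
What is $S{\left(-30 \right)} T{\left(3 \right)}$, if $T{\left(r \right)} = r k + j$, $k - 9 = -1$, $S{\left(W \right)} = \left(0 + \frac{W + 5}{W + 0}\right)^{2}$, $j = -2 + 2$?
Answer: $\frac{50}{3} \approx 16.667$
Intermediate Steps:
$j = 0$
$S{\left(W \right)} = \frac{\left(5 + W\right)^{2}}{W^{2}}$ ($S{\left(W \right)} = \left(0 + \frac{5 + W}{W}\right)^{2} = \left(\frac{5 + W}{W}\right)^{2} = \frac{\left(5 + W\right)^{2}}{W^{2}}$)
$k = 8$ ($k = 9 - 1 = 8$)
$T{\left(r \right)} = 8 r$ ($T{\left(r \right)} = r 8 + 0 = 8 r + 0 = 8 r$)
$S{\left(-30 \right)} T{\left(3 \right)} = \frac{\left(5 - 30\right)^{2}}{900} \cdot 8 \cdot 3 = \frac{\left(-25\right)^{2}}{900} \cdot 24 = \frac{1}{900} \cdot 625 \cdot 24 = \frac{25}{36} \cdot 24 = \frac{50}{3}$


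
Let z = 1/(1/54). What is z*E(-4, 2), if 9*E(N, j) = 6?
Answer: 36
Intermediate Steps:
E(N, j) = 2/3 (E(N, j) = (1/9)*6 = 2/3)
z = 54 (z = 1/(1/54) = 54)
z*E(-4, 2) = 54*(2/3) = 36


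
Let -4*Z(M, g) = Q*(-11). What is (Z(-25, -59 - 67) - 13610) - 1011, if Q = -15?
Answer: -58649/4 ≈ -14662.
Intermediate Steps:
Z(M, g) = -165/4 (Z(M, g) = -(-15)*(-11)/4 = -¼*165 = -165/4)
(Z(-25, -59 - 67) - 13610) - 1011 = (-165/4 - 13610) - 1011 = -54605/4 - 1011 = -58649/4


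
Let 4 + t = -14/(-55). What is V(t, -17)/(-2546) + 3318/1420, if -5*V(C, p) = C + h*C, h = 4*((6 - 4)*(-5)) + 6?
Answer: 10603413/4519150 ≈ 2.3463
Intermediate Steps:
t = -206/55 (t = -4 - 14/(-55) = -4 - 14*(-1/55) = -4 + 14/55 = -206/55 ≈ -3.7455)
h = -34 (h = 4*(2*(-5)) + 6 = 4*(-10) + 6 = -40 + 6 = -34)
V(C, p) = 33*C/5 (V(C, p) = -(C - 34*C)/5 = -(-33)*C/5 = 33*C/5)
V(t, -17)/(-2546) + 3318/1420 = ((33/5)*(-206/55))/(-2546) + 3318/1420 = -618/25*(-1/2546) + 3318*(1/1420) = 309/31825 + 1659/710 = 10603413/4519150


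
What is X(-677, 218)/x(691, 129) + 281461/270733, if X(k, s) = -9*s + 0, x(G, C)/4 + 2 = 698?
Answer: 282337/843088 ≈ 0.33488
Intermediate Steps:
x(G, C) = 2784 (x(G, C) = -8 + 4*698 = -8 + 2792 = 2784)
X(k, s) = -9*s
X(-677, 218)/x(691, 129) + 281461/270733 = -9*218/2784 + 281461/270733 = -1962*1/2784 + 281461*(1/270733) = -327/464 + 1889/1817 = 282337/843088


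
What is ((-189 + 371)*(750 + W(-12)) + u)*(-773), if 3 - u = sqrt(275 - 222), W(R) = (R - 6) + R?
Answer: -101296239 + 773*sqrt(53) ≈ -1.0129e+8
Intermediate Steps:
W(R) = -6 + 2*R (W(R) = (-6 + R) + R = -6 + 2*R)
u = 3 - sqrt(53) (u = 3 - sqrt(275 - 222) = 3 - sqrt(53) ≈ -4.2801)
((-189 + 371)*(750 + W(-12)) + u)*(-773) = ((-189 + 371)*(750 + (-6 + 2*(-12))) + (3 - sqrt(53)))*(-773) = (182*(750 + (-6 - 24)) + (3 - sqrt(53)))*(-773) = (182*(750 - 30) + (3 - sqrt(53)))*(-773) = (182*720 + (3 - sqrt(53)))*(-773) = (131040 + (3 - sqrt(53)))*(-773) = (131043 - sqrt(53))*(-773) = -101296239 + 773*sqrt(53)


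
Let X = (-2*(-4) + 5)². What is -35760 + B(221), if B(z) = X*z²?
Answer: 8218369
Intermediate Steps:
X = 169 (X = (8 + 5)² = 13² = 169)
B(z) = 169*z²
-35760 + B(221) = -35760 + 169*221² = -35760 + 169*48841 = -35760 + 8254129 = 8218369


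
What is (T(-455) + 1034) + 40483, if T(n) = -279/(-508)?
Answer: 21090915/508 ≈ 41518.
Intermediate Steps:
T(n) = 279/508 (T(n) = -279*(-1/508) = 279/508)
(T(-455) + 1034) + 40483 = (279/508 + 1034) + 40483 = 525551/508 + 40483 = 21090915/508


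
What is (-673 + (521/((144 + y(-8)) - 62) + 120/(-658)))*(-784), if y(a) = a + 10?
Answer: 73730636/141 ≈ 5.2291e+5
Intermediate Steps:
y(a) = 10 + a
(-673 + (521/((144 + y(-8)) - 62) + 120/(-658)))*(-784) = (-673 + (521/((144 + (10 - 8)) - 62) + 120/(-658)))*(-784) = (-673 + (521/((144 + 2) - 62) + 120*(-1/658)))*(-784) = (-673 + (521/(146 - 62) - 60/329))*(-784) = (-673 + (521/84 - 60/329))*(-784) = (-673 + 23767/3948)*(-784) = -2633237/3948*(-784) = 73730636/141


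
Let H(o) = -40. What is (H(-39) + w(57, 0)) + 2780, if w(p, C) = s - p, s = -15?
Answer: 2668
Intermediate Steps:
w(p, C) = -15 - p
(H(-39) + w(57, 0)) + 2780 = (-40 + (-15 - 1*57)) + 2780 = (-40 + (-15 - 57)) + 2780 = (-40 - 72) + 2780 = -112 + 2780 = 2668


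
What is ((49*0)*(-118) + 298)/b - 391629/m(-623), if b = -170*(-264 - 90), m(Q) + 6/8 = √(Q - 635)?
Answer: 141412399733/605922330 + 6266064*I*√1258/20137 ≈ 233.38 + 11037.0*I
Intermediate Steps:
m(Q) = -¾ + √(-635 + Q) (m(Q) = -¾ + √(Q - 635) = -¾ + √(-635 + Q))
b = 60180 (b = -170*(-354) = 60180)
((49*0)*(-118) + 298)/b - 391629/m(-623) = ((49*0)*(-118) + 298)/60180 - 391629/(-¾ + √(-635 - 623)) = (0*(-118) + 298)*(1/60180) - 391629/(-¾ + √(-1258)) = (0 + 298)*(1/60180) - 391629/(-¾ + I*√1258) = 298*(1/60180) - 391629/(-¾ + I*√1258) = 149/30090 - 391629/(-¾ + I*√1258)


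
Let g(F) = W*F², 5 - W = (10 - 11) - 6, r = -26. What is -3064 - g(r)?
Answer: -11176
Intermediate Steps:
W = 12 (W = 5 - ((10 - 11) - 6) = 5 - (-1 - 6) = 5 - 1*(-7) = 5 + 7 = 12)
g(F) = 12*F²
-3064 - g(r) = -3064 - 12*(-26)² = -3064 - 12*676 = -3064 - 1*8112 = -3064 - 8112 = -11176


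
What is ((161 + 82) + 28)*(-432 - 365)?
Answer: -215987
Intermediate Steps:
((161 + 82) + 28)*(-432 - 365) = (243 + 28)*(-797) = 271*(-797) = -215987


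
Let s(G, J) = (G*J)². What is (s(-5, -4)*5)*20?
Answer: 40000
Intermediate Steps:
s(G, J) = G²*J²
(s(-5, -4)*5)*20 = (((-5)²*(-4)²)*5)*20 = ((25*16)*5)*20 = (400*5)*20 = 2000*20 = 40000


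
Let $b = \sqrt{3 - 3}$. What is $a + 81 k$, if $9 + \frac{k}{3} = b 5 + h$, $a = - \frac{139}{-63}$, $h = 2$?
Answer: $- \frac{107024}{63} \approx -1698.8$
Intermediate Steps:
$b = 0$ ($b = \sqrt{0} = 0$)
$a = \frac{139}{63}$ ($a = \left(-139\right) \left(- \frac{1}{63}\right) = \frac{139}{63} \approx 2.2063$)
$k = -21$ ($k = -27 + 3 \left(0 \cdot 5 + 2\right) = -27 + 3 \left(0 + 2\right) = -27 + 3 \cdot 2 = -27 + 6 = -21$)
$a + 81 k = \frac{139}{63} + 81 \left(-21\right) = \frac{139}{63} - 1701 = - \frac{107024}{63}$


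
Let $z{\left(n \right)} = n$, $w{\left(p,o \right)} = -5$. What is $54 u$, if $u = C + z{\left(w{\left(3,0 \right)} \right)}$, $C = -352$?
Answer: $-19278$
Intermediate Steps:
$u = -357$ ($u = -352 - 5 = -357$)
$54 u = 54 \left(-357\right) = -19278$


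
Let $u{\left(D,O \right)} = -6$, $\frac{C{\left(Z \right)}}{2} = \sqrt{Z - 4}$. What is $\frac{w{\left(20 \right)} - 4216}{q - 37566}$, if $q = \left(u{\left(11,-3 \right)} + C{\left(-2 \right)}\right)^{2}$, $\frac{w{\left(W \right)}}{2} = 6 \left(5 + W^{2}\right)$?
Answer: $\frac{322 i}{3 \left(- 6259 i + 4 \sqrt{6}\right)} \approx -0.017149 + 2.6845 \cdot 10^{-5} i$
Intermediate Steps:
$w{\left(W \right)} = 60 + 12 W^{2}$ ($w{\left(W \right)} = 2 \cdot 6 \left(5 + W^{2}\right) = 2 \left(30 + 6 W^{2}\right) = 60 + 12 W^{2}$)
$C{\left(Z \right)} = 2 \sqrt{-4 + Z}$ ($C{\left(Z \right)} = 2 \sqrt{Z - 4} = 2 \sqrt{-4 + Z}$)
$q = \left(-6 + 2 i \sqrt{6}\right)^{2}$ ($q = \left(-6 + 2 \sqrt{-4 - 2}\right)^{2} = \left(-6 + 2 \sqrt{-6}\right)^{2} = \left(-6 + 2 i \sqrt{6}\right)^{2} \approx 12.0 - 58.788 i$)
$\frac{w{\left(20 \right)} - 4216}{q - 37566} = \frac{\left(60 + 12 \cdot 20^{2}\right) - 4216}{\left(12 - 24 i \sqrt{6}\right) - 37566} = \frac{\left(60 + 12 \cdot 400\right) - 4216}{-37554 - 24 i \sqrt{6}} = \frac{\left(60 + 4800\right) - 4216}{-37554 - 24 i \sqrt{6}} = \frac{4860 - 4216}{-37554 - 24 i \sqrt{6}} = \frac{644}{-37554 - 24 i \sqrt{6}}$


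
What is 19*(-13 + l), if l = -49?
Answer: -1178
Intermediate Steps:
19*(-13 + l) = 19*(-13 - 49) = 19*(-62) = -1178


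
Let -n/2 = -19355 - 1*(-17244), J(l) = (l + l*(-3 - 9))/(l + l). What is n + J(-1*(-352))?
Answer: 8433/2 ≈ 4216.5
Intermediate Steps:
J(l) = -11/2 (J(l) = (l + l*(-12))/((2*l)) = (l - 12*l)*(1/(2*l)) = (-11*l)*(1/(2*l)) = -11/2)
n = 4222 (n = -2*(-19355 - 1*(-17244)) = -2*(-19355 + 17244) = -2*(-2111) = 4222)
n + J(-1*(-352)) = 4222 - 11/2 = 8433/2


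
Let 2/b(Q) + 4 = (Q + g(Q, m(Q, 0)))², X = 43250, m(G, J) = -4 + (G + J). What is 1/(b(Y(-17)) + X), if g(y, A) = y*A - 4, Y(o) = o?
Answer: 56446/2441289501 ≈ 2.3121e-5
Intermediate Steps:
m(G, J) = -4 + G + J
g(y, A) = -4 + A*y (g(y, A) = A*y - 4 = -4 + A*y)
b(Q) = 2/(-4 + (-4 + Q + Q*(-4 + Q))²) (b(Q) = 2/(-4 + (Q + (-4 + (-4 + Q + 0)*Q))²) = 2/(-4 + (Q + (-4 + (-4 + Q)*Q))²) = 2/(-4 + (Q + (-4 + Q*(-4 + Q)))²) = 2/(-4 + (-4 + Q + Q*(-4 + Q))²))
1/(b(Y(-17)) + X) = 1/(2/(-4 + (-4 - 17 - 17*(-4 - 17))²) + 43250) = 1/(2/(-4 + (-4 - 17 - 17*(-21))²) + 43250) = 1/(2/(-4 + (-4 - 17 + 357)²) + 43250) = 1/(2/(-4 + 336²) + 43250) = 1/(2/(-4 + 112896) + 43250) = 1/(2/112892 + 43250) = 1/(2*(1/112892) + 43250) = 1/(1/56446 + 43250) = 1/(2441289501/56446) = 56446/2441289501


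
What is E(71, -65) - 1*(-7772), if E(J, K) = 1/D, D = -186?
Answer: 1445591/186 ≈ 7772.0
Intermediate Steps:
E(J, K) = -1/186 (E(J, K) = 1/(-186) = -1/186)
E(71, -65) - 1*(-7772) = -1/186 - 1*(-7772) = -1/186 + 7772 = 1445591/186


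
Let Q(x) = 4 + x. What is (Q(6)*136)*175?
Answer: 238000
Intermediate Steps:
(Q(6)*136)*175 = ((4 + 6)*136)*175 = (10*136)*175 = 1360*175 = 238000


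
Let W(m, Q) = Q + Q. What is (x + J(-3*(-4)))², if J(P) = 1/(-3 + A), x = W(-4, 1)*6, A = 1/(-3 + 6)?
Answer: 8649/64 ≈ 135.14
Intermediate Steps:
W(m, Q) = 2*Q
A = ⅓ (A = 1/3 = ⅓ ≈ 0.33333)
x = 12 (x = (2*1)*6 = 2*6 = 12)
J(P) = -3/8 (J(P) = 1/(-3 + ⅓) = 1/(-8/3) = -3/8)
(x + J(-3*(-4)))² = (12 - 3/8)² = (93/8)² = 8649/64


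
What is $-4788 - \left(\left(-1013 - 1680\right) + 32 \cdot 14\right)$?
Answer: $-2543$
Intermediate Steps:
$-4788 - \left(\left(-1013 - 1680\right) + 32 \cdot 14\right) = -4788 - \left(-2693 + 448\right) = -4788 - -2245 = -4788 + 2245 = -2543$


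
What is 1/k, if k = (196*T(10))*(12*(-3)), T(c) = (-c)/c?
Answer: 1/7056 ≈ 0.00014172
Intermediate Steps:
T(c) = -1
k = 7056 (k = (196*(-1))*(12*(-3)) = -196*(-36) = 7056)
1/k = 1/7056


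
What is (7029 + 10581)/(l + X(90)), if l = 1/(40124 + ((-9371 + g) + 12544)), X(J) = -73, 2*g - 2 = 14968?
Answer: -59618068/247139 ≈ -241.23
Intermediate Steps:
g = 7485 (g = 1 + (½)*14968 = 1 + 7484 = 7485)
l = 1/50782 (l = 1/(40124 + ((-9371 + 7485) + 12544)) = 1/(40124 + (-1886 + 12544)) = 1/(40124 + 10658) = 1/50782 ≈ 1.9692e-5)
(7029 + 10581)/(l + X(90)) = (7029 + 10581)/(1/50782 - 73) = 17610/(-3707085/50782) = 17610*(-50782/3707085) = -59618068/247139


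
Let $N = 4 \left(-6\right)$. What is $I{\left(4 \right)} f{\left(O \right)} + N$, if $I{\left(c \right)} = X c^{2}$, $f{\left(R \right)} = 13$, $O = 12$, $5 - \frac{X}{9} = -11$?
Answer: $29928$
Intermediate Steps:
$N = -24$
$X = 144$ ($X = 45 - -99 = 45 + 99 = 144$)
$I{\left(c \right)} = 144 c^{2}$
$I{\left(4 \right)} f{\left(O \right)} + N = 144 \cdot 4^{2} \cdot 13 - 24 = 144 \cdot 16 \cdot 13 - 24 = 2304 \cdot 13 - 24 = 29952 - 24 = 29928$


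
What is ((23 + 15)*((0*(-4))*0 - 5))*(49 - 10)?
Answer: -7410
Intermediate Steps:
((23 + 15)*((0*(-4))*0 - 5))*(49 - 10) = (38*(0*0 - 5))*39 = (38*(0 - 5))*39 = (38*(-5))*39 = -190*39 = -7410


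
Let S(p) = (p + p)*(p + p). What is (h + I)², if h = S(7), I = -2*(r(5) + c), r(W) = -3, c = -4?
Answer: 44100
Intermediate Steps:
S(p) = 4*p² (S(p) = (2*p)*(2*p) = 4*p²)
I = 14 (I = -2*(-3 - 4) = -2*(-7) = 14)
h = 196 (h = 4*7² = 4*49 = 196)
(h + I)² = (196 + 14)² = 210² = 44100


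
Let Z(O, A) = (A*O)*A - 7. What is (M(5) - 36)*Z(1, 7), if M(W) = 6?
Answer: -1260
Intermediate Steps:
Z(O, A) = -7 + O*A**2 (Z(O, A) = O*A**2 - 7 = -7 + O*A**2)
(M(5) - 36)*Z(1, 7) = (6 - 36)*(-7 + 1*7**2) = -30*(-7 + 1*49) = -30*(-7 + 49) = -30*42 = -1260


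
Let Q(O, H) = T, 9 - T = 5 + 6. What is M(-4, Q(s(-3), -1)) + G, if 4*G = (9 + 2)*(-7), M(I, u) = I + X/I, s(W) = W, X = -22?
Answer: -71/4 ≈ -17.750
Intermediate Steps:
T = -2 (T = 9 - (5 + 6) = 9 - 1*11 = 9 - 11 = -2)
Q(O, H) = -2
M(I, u) = I - 22/I
G = -77/4 (G = ((9 + 2)*(-7))/4 = (11*(-7))/4 = (1/4)*(-77) = -77/4 ≈ -19.250)
M(-4, Q(s(-3), -1)) + G = (-4 - 22/(-4)) - 77/4 = (-4 - 22*(-1/4)) - 77/4 = (-4 + 11/2) - 77/4 = 3/2 - 77/4 = -71/4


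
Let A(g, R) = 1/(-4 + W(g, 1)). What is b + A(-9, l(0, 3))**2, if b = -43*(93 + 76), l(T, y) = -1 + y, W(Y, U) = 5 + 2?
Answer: -65402/9 ≈ -7266.9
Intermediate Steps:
W(Y, U) = 7
b = -7267 (b = -43*169 = -7267)
A(g, R) = 1/3 (A(g, R) = 1/(-4 + 7) = 1/3)
b + A(-9, l(0, 3))**2 = -7267 + (1/3)**2 = -7267 + 1/9 = -65402/9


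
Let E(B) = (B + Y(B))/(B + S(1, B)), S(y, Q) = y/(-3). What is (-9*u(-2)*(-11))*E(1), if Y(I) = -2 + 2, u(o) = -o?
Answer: 297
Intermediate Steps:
S(y, Q) = -y/3 (S(y, Q) = y*(-1/3) = -y/3)
Y(I) = 0
E(B) = B/(-1/3 + B) (E(B) = (B + 0)/(B - 1/3*1) = B/(B - 1/3) = B/(-1/3 + B))
(-9*u(-2)*(-11))*E(1) = (-9*(-1*(-2))*(-11))*(3*1/(-1 + 3*1)) = (-18*(-11))*(3*1/(-1 + 3)) = (-9*(-22))*(3*1/2) = 198*(3*1*(1/2)) = 198*(3/2) = 297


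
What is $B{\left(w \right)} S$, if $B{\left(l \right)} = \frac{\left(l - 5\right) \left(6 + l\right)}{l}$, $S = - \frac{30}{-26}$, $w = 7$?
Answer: $\frac{30}{7} \approx 4.2857$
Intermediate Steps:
$S = \frac{15}{13}$ ($S = \left(-30\right) \left(- \frac{1}{26}\right) = \frac{15}{13} \approx 1.1538$)
$B{\left(l \right)} = \frac{\left(-5 + l\right) \left(6 + l\right)}{l}$
$B{\left(w \right)} S = \left(1 + 7 - \frac{30}{7}\right) \frac{15}{13} = \frac{26}{7} \cdot \frac{15}{13} = \frac{30}{7}$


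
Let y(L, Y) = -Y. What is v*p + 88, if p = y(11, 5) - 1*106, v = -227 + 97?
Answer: 14518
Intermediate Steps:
v = -130
p = -111 (p = -1*5 - 1*106 = -5 - 106 = -111)
v*p + 88 = -130*(-111) + 88 = 14430 + 88 = 14518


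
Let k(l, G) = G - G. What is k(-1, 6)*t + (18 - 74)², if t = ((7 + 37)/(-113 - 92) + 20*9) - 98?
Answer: 3136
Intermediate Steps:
k(l, G) = 0
t = 16766/205 (t = (44/(-205) + 180) - 98 = (44*(-1/205) + 180) - 98 = (-44/205 + 180) - 98 = 36856/205 - 98 = 16766/205 ≈ 81.785)
k(-1, 6)*t + (18 - 74)² = 0*(16766/205) + (18 - 74)² = 0 + (-56)² = 0 + 3136 = 3136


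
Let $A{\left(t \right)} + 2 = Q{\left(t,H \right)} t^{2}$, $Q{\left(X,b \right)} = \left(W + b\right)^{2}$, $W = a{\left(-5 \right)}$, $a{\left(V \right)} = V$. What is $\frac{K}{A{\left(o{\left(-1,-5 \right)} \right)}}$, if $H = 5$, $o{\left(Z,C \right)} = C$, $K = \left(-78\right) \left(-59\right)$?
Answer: $-2301$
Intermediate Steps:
$K = 4602$
$W = -5$
$Q{\left(X,b \right)} = \left(-5 + b\right)^{2}$
$A{\left(t \right)} = -2$ ($A{\left(t \right)} = -2 + \left(-5 + 5\right)^{2} t^{2} = -2 + 0^{2} t^{2} = -2 + 0 t^{2} = -2 + 0 = -2$)
$\frac{K}{A{\left(o{\left(-1,-5 \right)} \right)}} = \frac{4602}{-2} = 4602 \left(- \frac{1}{2}\right) = -2301$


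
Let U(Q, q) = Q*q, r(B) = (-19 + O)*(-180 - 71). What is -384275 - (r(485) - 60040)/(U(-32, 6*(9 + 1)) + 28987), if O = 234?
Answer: -10401057420/27067 ≈ -3.8427e+5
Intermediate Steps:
r(B) = -53965 (r(B) = (-19 + 234)*(-180 - 71) = 215*(-251) = -53965)
-384275 - (r(485) - 60040)/(U(-32, 6*(9 + 1)) + 28987) = -384275 - (-53965 - 60040)/(-192*(9 + 1) + 28987) = -384275 - (-114005)/(-192*10 + 28987) = -384275 - (-114005)/(-32*60 + 28987) = -384275 - (-114005)/(-1920 + 28987) = -384275 - (-114005)/27067 = -384275 - 1*(-114005/27067) = -384275 + 114005/27067 = -10401057420/27067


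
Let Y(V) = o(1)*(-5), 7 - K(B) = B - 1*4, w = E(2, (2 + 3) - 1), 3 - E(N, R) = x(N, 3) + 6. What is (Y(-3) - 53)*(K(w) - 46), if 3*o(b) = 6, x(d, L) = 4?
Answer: 1764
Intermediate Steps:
o(b) = 2 (o(b) = (⅓)*6 = 2)
E(N, R) = -7 (E(N, R) = 3 - (4 + 6) = 3 - 1*10 = 3 - 10 = -7)
w = -7
K(B) = 11 - B (K(B) = 7 - (B - 1*4) = 7 - (B - 4) = 7 - (-4 + B) = 7 + (4 - B) = 11 - B)
Y(V) = -10 (Y(V) = 2*(-5) = -10)
(Y(-3) - 53)*(K(w) - 46) = (-10 - 53)*((11 - 1*(-7)) - 46) = -63*((11 + 7) - 46) = -63*(18 - 46) = -63*(-28) = 1764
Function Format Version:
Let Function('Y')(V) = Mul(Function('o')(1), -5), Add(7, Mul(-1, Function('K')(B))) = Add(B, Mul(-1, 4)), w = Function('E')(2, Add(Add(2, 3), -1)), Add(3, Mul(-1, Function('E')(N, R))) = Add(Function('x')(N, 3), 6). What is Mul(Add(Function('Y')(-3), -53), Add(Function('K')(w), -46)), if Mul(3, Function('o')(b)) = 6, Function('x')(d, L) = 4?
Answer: 1764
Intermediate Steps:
Function('o')(b) = 2 (Function('o')(b) = Mul(Rational(1, 3), 6) = 2)
Function('E')(N, R) = -7 (Function('E')(N, R) = Add(3, Mul(-1, Add(4, 6))) = Add(3, Mul(-1, 10)) = Add(3, -10) = -7)
w = -7
Function('K')(B) = Add(11, Mul(-1, B)) (Function('K')(B) = Add(7, Mul(-1, Add(B, Mul(-1, 4)))) = Add(7, Mul(-1, Add(B, -4))) = Add(7, Mul(-1, Add(-4, B))) = Add(7, Add(4, Mul(-1, B))) = Add(11, Mul(-1, B)))
Function('Y')(V) = -10 (Function('Y')(V) = Mul(2, -5) = -10)
Mul(Add(Function('Y')(-3), -53), Add(Function('K')(w), -46)) = Mul(Add(-10, -53), Add(Add(11, Mul(-1, -7)), -46)) = Mul(-63, Add(Add(11, 7), -46)) = Mul(-63, Add(18, -46)) = Mul(-63, -28) = 1764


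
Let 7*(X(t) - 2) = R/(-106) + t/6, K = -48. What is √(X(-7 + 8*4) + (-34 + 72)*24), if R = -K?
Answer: √4531568370/2226 ≈ 30.241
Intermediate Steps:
R = 48 (R = -1*(-48) = 48)
X(t) = 718/371 + t/42 (X(t) = 2 + (48/(-106) + t/6)/7 = 2 + (48*(-1/106) + t*(⅙))/7 = 2 + (-24/53 + t/6)/7 = 2 + (-24/371 + t/42) = 718/371 + t/42)
√(X(-7 + 8*4) + (-34 + 72)*24) = √((718/371 + (-7 + 8*4)/42) + (-34 + 72)*24) = √((718/371 + (-7 + 32)/42) + 38*24) = √((718/371 + (1/42)*25) + 912) = √((718/371 + 25/42) + 912) = √(5633/2226 + 912) = √(2035745/2226) = √4531568370/2226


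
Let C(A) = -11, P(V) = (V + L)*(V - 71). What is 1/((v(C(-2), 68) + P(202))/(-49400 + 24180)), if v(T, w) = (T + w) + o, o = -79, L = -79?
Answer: -25220/16091 ≈ -1.5673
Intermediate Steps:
P(V) = (-79 + V)*(-71 + V) (P(V) = (V - 79)*(V - 71) = (-79 + V)*(-71 + V))
v(T, w) = -79 + T + w (v(T, w) = (T + w) - 79 = -79 + T + w)
1/((v(C(-2), 68) + P(202))/(-49400 + 24180)) = 1/(((-79 - 11 + 68) + (5609 + 202² - 150*202))/(-49400 + 24180)) = 1/((-22 + (5609 + 40804 - 30300))/(-25220)) = 1/((-22 + 16113)*(-1/25220)) = 1/(16091*(-1/25220)) = 1/(-16091/25220) = -25220/16091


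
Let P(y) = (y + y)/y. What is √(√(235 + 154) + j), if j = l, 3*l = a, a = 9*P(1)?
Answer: √(6 + √389) ≈ 5.0718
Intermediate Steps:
P(y) = 2 (P(y) = (2*y)/y = 2)
a = 18 (a = 9*2 = 18)
l = 6 (l = (⅓)*18 = 6)
j = 6
√(√(235 + 154) + j) = √(√(235 + 154) + 6) = √(√389 + 6) = √(6 + √389)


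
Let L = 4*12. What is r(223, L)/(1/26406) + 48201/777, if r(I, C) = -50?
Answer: -341941633/259 ≈ -1.3202e+6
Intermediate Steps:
L = 48
r(223, L)/(1/26406) + 48201/777 = -50/(1/26406) + 48201/777 = -50/1/26406 + 48201*(1/777) = -50*26406 + 16067/259 = -1320300 + 16067/259 = -341941633/259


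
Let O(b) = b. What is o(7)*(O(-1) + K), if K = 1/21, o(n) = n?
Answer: -20/3 ≈ -6.6667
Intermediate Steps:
K = 1/21 ≈ 0.047619
o(7)*(O(-1) + K) = 7*(-1 + 1/21) = 7*(-20/21) = -20/3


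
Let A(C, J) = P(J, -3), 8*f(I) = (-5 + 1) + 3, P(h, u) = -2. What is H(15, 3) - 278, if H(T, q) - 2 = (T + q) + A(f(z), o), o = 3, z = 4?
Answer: -260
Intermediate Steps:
f(I) = -⅛ (f(I) = ((-5 + 1) + 3)/8 = (-4 + 3)/8 = (⅛)*(-1) = -⅛)
A(C, J) = -2
H(T, q) = T + q (H(T, q) = 2 + ((T + q) - 2) = 2 + (-2 + T + q) = T + q)
H(15, 3) - 278 = (15 + 3) - 278 = 18 - 278 = -260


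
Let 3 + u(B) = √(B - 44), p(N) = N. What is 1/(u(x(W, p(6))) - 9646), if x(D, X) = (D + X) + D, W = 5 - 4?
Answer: -9649/93103237 - 6*I/93103237 ≈ -0.00010364 - 6.4445e-8*I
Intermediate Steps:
W = 1
x(D, X) = X + 2*D
u(B) = -3 + √(-44 + B) (u(B) = -3 + √(B - 44) = -3 + √(-44 + B))
1/(u(x(W, p(6))) - 9646) = 1/((-3 + √(-44 + (6 + 2*1))) - 9646) = 1/((-3 + √(-44 + (6 + 2))) - 9646) = 1/((-3 + √(-44 + 8)) - 9646) = 1/((-3 + √(-36)) - 9646) = 1/((-3 + 6*I) - 9646) = 1/(-9649 + 6*I) = (-9649 - 6*I)/93103237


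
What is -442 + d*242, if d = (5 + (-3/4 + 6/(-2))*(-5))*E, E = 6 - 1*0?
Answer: 34043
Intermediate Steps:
E = 6 (E = 6 + 0 = 6)
d = 285/2 (d = (5 + (-3/4 + 6/(-2))*(-5))*6 = (5 + (-3*¼ + 6*(-½))*(-5))*6 = (5 + (-¾ - 3)*(-5))*6 = (5 - 15/4*(-5))*6 = (5 + 75/4)*6 = (95/4)*6 = 285/2 ≈ 142.50)
-442 + d*242 = -442 + (285/2)*242 = -442 + 34485 = 34043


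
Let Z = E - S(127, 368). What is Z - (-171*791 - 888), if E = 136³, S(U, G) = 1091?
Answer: 2650514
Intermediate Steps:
E = 2515456
Z = 2514365 (Z = 2515456 - 1*1091 = 2515456 - 1091 = 2514365)
Z - (-171*791 - 888) = 2514365 - (-171*791 - 888) = 2514365 - (-135261 - 888) = 2514365 - 1*(-136149) = 2514365 + 136149 = 2650514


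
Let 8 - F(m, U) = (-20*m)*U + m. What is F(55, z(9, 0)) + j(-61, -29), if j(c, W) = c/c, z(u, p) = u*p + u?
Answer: 9854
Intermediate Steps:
z(u, p) = u + p*u (z(u, p) = p*u + u = u + p*u)
F(m, U) = 8 - m + 20*U*m (F(m, U) = 8 - ((-20*m)*U + m) = 8 - (-20*U*m + m) = 8 - (m - 20*U*m) = 8 + (-m + 20*U*m) = 8 - m + 20*U*m)
j(c, W) = 1
F(55, z(9, 0)) + j(-61, -29) = (8 - 1*55 + 20*(9*(1 + 0))*55) + 1 = (8 - 55 + 20*(9*1)*55) + 1 = (8 - 55 + 20*9*55) + 1 = (8 - 55 + 9900) + 1 = 9853 + 1 = 9854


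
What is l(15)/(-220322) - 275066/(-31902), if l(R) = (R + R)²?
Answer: 15143594863/1757178111 ≈ 8.6181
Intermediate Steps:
l(R) = 4*R² (l(R) = (2*R)² = 4*R²)
l(15)/(-220322) - 275066/(-31902) = (4*15²)/(-220322) - 275066/(-31902) = (4*225)*(-1/220322) - 275066*(-1/31902) = 900*(-1/220322) + 137533/15951 = -450/110161 + 137533/15951 = 15143594863/1757178111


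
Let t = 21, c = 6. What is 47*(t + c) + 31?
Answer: 1300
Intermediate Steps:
47*(t + c) + 31 = 47*(21 + 6) + 31 = 47*27 + 31 = 1269 + 31 = 1300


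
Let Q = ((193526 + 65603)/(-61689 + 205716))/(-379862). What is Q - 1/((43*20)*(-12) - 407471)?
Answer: -4119336905/1758269704324518 ≈ -2.3428e-6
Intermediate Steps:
Q = -19933/4208491098 (Q = (259129/144027)*(-1/379862) = (259129*(1/144027))*(-1/379862) = (19933/11079)*(-1/379862) = -19933/4208491098 ≈ -4.7364e-6)
Q - 1/((43*20)*(-12) - 407471) = -19933/4208491098 - 1/((43*20)*(-12) - 407471) = -19933/4208491098 - 1/(860*(-12) - 407471) = -19933/4208491098 - 1/(-10320 - 407471) = -19933/4208491098 - 1/(-417791) = -19933/4208491098 - 1*(-1/417791) = -19933/4208491098 + 1/417791 = -4119336905/1758269704324518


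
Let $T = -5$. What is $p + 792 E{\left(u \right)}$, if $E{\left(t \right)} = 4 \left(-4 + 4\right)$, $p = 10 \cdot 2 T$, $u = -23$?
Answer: $-100$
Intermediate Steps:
$p = -100$ ($p = 10 \cdot 2 \left(-5\right) = 20 \left(-5\right) = -100$)
$E{\left(t \right)} = 0$ ($E{\left(t \right)} = 4 \cdot 0 = 0$)
$p + 792 E{\left(u \right)} = -100 + 792 \cdot 0 = -100 + 0 = -100$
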